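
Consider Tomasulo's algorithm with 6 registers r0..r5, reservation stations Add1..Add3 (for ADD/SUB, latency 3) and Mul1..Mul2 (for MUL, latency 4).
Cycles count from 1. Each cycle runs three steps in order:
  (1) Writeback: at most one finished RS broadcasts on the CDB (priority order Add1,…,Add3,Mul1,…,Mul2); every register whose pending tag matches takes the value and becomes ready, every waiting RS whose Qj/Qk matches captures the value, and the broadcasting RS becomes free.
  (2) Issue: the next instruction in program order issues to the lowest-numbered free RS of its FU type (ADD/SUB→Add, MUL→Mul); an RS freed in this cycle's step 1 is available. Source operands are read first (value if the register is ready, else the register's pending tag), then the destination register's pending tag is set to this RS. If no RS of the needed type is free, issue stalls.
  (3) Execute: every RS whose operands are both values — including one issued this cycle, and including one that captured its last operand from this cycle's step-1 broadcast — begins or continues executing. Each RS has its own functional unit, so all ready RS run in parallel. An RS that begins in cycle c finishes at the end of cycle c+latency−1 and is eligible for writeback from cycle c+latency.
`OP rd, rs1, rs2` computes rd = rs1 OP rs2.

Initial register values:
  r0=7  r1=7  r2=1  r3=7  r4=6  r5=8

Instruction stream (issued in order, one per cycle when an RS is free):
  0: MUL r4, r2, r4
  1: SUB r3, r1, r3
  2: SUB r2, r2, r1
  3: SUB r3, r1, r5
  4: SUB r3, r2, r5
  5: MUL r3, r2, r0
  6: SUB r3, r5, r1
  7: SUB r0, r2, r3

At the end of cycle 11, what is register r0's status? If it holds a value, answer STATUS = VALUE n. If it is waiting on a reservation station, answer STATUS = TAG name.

c1: issue MUL r4<-Mul1 | r0:7,r1:7,r2:1,r3:7,r4:Mul1,r5:8
c2: issue SUB r3<-Add1 | r0:7,r1:7,r2:1,r3:Add1,r4:Mul1,r5:8
c3: issue SUB r2<-Add2 | r0:7,r1:7,r2:Add2,r3:Add1,r4:Mul1,r5:8
c4: issue SUB r3<-Add3 | r0:7,r1:7,r2:Add2,r3:Add3,r4:Mul1,r5:8
c5: CDB Add1=0; issue SUB r3<-Add1 | r0:7,r1:7,r2:Add2,r3:Add1,r4:Mul1,r5:8
c6: CDB Add2=-6; issue MUL r3<-Mul2 | r0:7,r1:7,r2:-6,r3:Mul2,r4:Mul1,r5:8
c7: CDB Add3=-1; issue SUB r3<-Add2 | r0:7,r1:7,r2:-6,r3:Add2,r4:Mul1,r5:8
c8: CDB Mul1=6; issue SUB r0<-Add3 | r0:Add3,r1:7,r2:-6,r3:Add2,r4:6,r5:8
c9: CDB Add1=-14 | r0:Add3,r1:7,r2:-6,r3:Add2,r4:6,r5:8
c10: CDB Add2=1 | r0:Add3,r1:7,r2:-6,r3:1,r4:6,r5:8
c11: CDB Mul2=-42 | r0:Add3,r1:7,r2:-6,r3:1,r4:6,r5:8

STATUS = TAG Add3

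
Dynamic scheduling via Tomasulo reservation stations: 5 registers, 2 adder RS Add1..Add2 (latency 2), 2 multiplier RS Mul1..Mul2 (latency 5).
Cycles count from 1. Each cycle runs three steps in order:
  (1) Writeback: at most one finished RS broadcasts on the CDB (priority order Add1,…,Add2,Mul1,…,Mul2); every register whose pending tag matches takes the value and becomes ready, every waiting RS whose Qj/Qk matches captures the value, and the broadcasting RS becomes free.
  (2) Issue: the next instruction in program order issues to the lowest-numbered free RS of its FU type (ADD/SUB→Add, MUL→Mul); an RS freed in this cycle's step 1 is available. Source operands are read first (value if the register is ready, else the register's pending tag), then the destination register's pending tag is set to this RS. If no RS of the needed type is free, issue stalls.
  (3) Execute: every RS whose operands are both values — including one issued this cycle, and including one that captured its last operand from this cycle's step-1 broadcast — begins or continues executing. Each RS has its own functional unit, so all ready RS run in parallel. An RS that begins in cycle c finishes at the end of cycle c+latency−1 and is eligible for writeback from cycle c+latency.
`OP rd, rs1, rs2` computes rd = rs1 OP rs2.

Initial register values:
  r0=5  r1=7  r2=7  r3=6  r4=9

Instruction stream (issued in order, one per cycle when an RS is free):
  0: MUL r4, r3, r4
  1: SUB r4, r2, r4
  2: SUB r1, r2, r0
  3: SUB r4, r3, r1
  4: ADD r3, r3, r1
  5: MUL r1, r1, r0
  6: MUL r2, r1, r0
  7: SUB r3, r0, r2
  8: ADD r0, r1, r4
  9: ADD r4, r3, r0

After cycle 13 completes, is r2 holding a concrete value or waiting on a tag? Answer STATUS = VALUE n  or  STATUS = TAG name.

c1: issue MUL r4<-Mul1 | r0:5,r1:7,r2:7,r3:6,r4:Mul1
c2: issue SUB r4<-Add1 | r0:5,r1:7,r2:7,r3:6,r4:Add1
c3: issue SUB r1<-Add2 | r0:5,r1:Add2,r2:7,r3:6,r4:Add1
c4: stall | r0:5,r1:Add2,r2:7,r3:6,r4:Add1
c5: CDB Add2=2; issue SUB r4<-Add2 | r0:5,r1:2,r2:7,r3:6,r4:Add2
c6: CDB Mul1=54; stall | r0:5,r1:2,r2:7,r3:6,r4:Add2
c7: CDB Add2=4; issue ADD r3<-Add2 | r0:5,r1:2,r2:7,r3:Add2,r4:4
c8: CDB Add1=-47; issue MUL r1<-Mul1 | r0:5,r1:Mul1,r2:7,r3:Add2,r4:4
c9: CDB Add2=8; issue MUL r2<-Mul2 | r0:5,r1:Mul1,r2:Mul2,r3:8,r4:4
c10: issue SUB r3<-Add1 | r0:5,r1:Mul1,r2:Mul2,r3:Add1,r4:4
c11: issue ADD r0<-Add2 | r0:Add2,r1:Mul1,r2:Mul2,r3:Add1,r4:4
c12: stall | r0:Add2,r1:Mul1,r2:Mul2,r3:Add1,r4:4
c13: CDB Mul1=10; stall | r0:Add2,r1:10,r2:Mul2,r3:Add1,r4:4

STATUS = TAG Mul2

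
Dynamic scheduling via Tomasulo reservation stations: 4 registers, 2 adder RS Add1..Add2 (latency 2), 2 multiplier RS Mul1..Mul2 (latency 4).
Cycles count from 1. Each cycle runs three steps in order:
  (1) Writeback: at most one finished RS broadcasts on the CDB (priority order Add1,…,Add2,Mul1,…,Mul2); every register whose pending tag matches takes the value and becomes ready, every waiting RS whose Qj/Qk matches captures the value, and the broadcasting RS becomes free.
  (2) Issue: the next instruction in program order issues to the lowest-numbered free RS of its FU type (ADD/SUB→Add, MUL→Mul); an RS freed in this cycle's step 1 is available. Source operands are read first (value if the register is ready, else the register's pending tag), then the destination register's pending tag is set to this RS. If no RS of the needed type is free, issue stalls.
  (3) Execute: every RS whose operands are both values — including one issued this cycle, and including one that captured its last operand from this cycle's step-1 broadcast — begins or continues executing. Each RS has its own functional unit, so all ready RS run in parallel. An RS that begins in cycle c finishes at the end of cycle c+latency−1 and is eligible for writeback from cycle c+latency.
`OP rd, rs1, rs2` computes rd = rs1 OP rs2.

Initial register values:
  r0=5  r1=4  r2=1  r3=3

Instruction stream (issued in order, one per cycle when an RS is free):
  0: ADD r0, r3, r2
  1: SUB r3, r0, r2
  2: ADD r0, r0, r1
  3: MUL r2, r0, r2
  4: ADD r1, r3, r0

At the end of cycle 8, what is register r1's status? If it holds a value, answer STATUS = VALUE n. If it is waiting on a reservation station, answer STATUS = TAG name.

STATUS = VALUE 11

cycle 1: issue ADD r0<-Add1 // r0:Add1,r1:4,r2:1,r3:3
cycle 2: issue SUB r3<-Add2 // r0:Add1,r1:4,r2:1,r3:Add2
cycle 3: CDB Add1=4; issue ADD r0<-Add1 // r0:Add1,r1:4,r2:1,r3:Add2
cycle 4: issue MUL r2<-Mul1 // r0:Add1,r1:4,r2:Mul1,r3:Add2
cycle 5: CDB Add1=8; issue ADD r1<-Add1 // r0:8,r1:Add1,r2:Mul1,r3:Add2
cycle 6: CDB Add2=3 // r0:8,r1:Add1,r2:Mul1,r3:3
cycle 7: - // r0:8,r1:Add1,r2:Mul1,r3:3
cycle 8: CDB Add1=11 // r0:8,r1:11,r2:Mul1,r3:3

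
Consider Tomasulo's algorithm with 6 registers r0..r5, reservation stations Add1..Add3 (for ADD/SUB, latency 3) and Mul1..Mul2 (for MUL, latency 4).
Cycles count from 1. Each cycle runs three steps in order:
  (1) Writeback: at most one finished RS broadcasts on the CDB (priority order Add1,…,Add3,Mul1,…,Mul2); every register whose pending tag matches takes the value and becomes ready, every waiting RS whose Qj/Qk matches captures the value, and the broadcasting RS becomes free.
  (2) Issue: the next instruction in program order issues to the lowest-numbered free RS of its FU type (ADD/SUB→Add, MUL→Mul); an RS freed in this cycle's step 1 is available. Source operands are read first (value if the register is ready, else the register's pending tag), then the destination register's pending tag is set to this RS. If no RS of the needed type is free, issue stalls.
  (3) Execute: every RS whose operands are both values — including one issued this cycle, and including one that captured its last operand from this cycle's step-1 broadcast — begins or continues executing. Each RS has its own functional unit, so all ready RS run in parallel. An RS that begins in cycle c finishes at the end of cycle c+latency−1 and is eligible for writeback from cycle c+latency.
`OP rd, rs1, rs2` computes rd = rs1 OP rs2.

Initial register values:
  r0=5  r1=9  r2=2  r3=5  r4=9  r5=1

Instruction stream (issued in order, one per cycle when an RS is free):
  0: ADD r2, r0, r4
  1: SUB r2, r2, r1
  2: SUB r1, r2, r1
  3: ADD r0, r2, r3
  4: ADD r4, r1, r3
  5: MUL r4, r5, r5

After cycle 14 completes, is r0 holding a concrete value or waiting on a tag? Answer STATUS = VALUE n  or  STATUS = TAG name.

STATUS = VALUE 10

cycle 1: issue ADD r2<-Add1 // r0:5,r1:9,r2:Add1,r3:5,r4:9,r5:1
cycle 2: issue SUB r2<-Add2 // r0:5,r1:9,r2:Add2,r3:5,r4:9,r5:1
cycle 3: issue SUB r1<-Add3 // r0:5,r1:Add3,r2:Add2,r3:5,r4:9,r5:1
cycle 4: CDB Add1=14; issue ADD r0<-Add1 // r0:Add1,r1:Add3,r2:Add2,r3:5,r4:9,r5:1
cycle 5: stall // r0:Add1,r1:Add3,r2:Add2,r3:5,r4:9,r5:1
cycle 6: stall // r0:Add1,r1:Add3,r2:Add2,r3:5,r4:9,r5:1
cycle 7: CDB Add2=5; issue ADD r4<-Add2 // r0:Add1,r1:Add3,r2:5,r3:5,r4:Add2,r5:1
cycle 8: issue MUL r4<-Mul1 // r0:Add1,r1:Add3,r2:5,r3:5,r4:Mul1,r5:1
cycle 9: - // r0:Add1,r1:Add3,r2:5,r3:5,r4:Mul1,r5:1
cycle 10: CDB Add1=10 // r0:10,r1:Add3,r2:5,r3:5,r4:Mul1,r5:1
cycle 11: CDB Add3=-4 // r0:10,r1:-4,r2:5,r3:5,r4:Mul1,r5:1
cycle 12: CDB Mul1=1 // r0:10,r1:-4,r2:5,r3:5,r4:1,r5:1
cycle 13: - // r0:10,r1:-4,r2:5,r3:5,r4:1,r5:1
cycle 14: CDB Add2=1 // r0:10,r1:-4,r2:5,r3:5,r4:1,r5:1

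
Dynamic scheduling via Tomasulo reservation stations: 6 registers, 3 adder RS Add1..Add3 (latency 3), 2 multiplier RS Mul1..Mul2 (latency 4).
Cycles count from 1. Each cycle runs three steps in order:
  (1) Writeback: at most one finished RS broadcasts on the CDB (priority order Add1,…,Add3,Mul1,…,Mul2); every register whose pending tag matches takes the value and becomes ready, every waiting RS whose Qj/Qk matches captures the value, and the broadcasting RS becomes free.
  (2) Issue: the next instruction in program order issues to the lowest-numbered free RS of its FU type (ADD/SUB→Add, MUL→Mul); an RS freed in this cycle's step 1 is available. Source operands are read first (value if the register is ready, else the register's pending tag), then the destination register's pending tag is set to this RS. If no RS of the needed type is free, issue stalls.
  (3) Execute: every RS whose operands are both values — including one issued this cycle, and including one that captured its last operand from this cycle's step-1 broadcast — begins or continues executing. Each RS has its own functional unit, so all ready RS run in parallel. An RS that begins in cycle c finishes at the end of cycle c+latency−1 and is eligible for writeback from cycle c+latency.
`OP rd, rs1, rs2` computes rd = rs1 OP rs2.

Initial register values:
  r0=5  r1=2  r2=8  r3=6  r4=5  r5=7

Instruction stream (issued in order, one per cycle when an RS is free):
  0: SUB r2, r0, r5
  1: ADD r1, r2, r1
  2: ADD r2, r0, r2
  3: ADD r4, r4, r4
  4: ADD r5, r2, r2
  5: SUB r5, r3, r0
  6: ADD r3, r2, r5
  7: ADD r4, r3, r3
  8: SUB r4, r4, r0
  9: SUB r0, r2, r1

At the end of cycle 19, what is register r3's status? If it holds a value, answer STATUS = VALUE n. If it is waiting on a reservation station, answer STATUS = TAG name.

c1: issue SUB r2<-Add1 | r0:5,r1:2,r2:Add1,r3:6,r4:5,r5:7
c2: issue ADD r1<-Add2 | r0:5,r1:Add2,r2:Add1,r3:6,r4:5,r5:7
c3: issue ADD r2<-Add3 | r0:5,r1:Add2,r2:Add3,r3:6,r4:5,r5:7
c4: CDB Add1=-2; issue ADD r4<-Add1 | r0:5,r1:Add2,r2:Add3,r3:6,r4:Add1,r5:7
c5: stall | r0:5,r1:Add2,r2:Add3,r3:6,r4:Add1,r5:7
c6: stall | r0:5,r1:Add2,r2:Add3,r3:6,r4:Add1,r5:7
c7: CDB Add1=10; issue ADD r5<-Add1 | r0:5,r1:Add2,r2:Add3,r3:6,r4:10,r5:Add1
c8: CDB Add2=0; issue SUB r5<-Add2 | r0:5,r1:0,r2:Add3,r3:6,r4:10,r5:Add2
c9: CDB Add3=3; issue ADD r3<-Add3 | r0:5,r1:0,r2:3,r3:Add3,r4:10,r5:Add2
c10: stall | r0:5,r1:0,r2:3,r3:Add3,r4:10,r5:Add2
c11: CDB Add2=1; issue ADD r4<-Add2 | r0:5,r1:0,r2:3,r3:Add3,r4:Add2,r5:1
c12: CDB Add1=6; issue SUB r4<-Add1 | r0:5,r1:0,r2:3,r3:Add3,r4:Add1,r5:1
c13: stall | r0:5,r1:0,r2:3,r3:Add3,r4:Add1,r5:1
c14: CDB Add3=4; issue SUB r0<-Add3 | r0:Add3,r1:0,r2:3,r3:4,r4:Add1,r5:1
c15: - | r0:Add3,r1:0,r2:3,r3:4,r4:Add1,r5:1
c16: - | r0:Add3,r1:0,r2:3,r3:4,r4:Add1,r5:1
c17: CDB Add2=8 | r0:Add3,r1:0,r2:3,r3:4,r4:Add1,r5:1
c18: CDB Add3=3 | r0:3,r1:0,r2:3,r3:4,r4:Add1,r5:1
c19: - | r0:3,r1:0,r2:3,r3:4,r4:Add1,r5:1

STATUS = VALUE 4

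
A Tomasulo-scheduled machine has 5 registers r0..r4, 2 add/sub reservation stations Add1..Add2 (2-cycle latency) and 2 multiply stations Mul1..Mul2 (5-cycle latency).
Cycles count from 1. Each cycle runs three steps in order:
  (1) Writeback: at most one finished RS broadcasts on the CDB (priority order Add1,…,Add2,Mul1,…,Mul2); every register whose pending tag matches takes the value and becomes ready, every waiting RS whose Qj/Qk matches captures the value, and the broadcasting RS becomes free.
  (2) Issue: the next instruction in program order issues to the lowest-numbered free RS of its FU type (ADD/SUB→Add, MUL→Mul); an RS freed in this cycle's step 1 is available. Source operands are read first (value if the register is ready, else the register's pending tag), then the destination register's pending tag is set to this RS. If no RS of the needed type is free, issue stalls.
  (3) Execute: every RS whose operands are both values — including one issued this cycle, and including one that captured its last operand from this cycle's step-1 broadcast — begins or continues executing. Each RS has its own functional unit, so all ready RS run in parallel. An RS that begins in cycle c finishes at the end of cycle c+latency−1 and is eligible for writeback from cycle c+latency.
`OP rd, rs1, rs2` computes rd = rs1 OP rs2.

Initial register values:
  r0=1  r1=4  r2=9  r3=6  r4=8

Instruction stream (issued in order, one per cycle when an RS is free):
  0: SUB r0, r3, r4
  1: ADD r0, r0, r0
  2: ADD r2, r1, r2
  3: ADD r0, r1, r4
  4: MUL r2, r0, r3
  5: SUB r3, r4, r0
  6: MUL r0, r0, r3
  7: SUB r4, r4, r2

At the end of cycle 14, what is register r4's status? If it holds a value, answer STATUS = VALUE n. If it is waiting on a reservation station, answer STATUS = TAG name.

STATUS = VALUE -64

cycle 1: issue SUB r0<-Add1 // r0:Add1,r1:4,r2:9,r3:6,r4:8
cycle 2: issue ADD r0<-Add2 // r0:Add2,r1:4,r2:9,r3:6,r4:8
cycle 3: CDB Add1=-2; issue ADD r2<-Add1 // r0:Add2,r1:4,r2:Add1,r3:6,r4:8
cycle 4: stall // r0:Add2,r1:4,r2:Add1,r3:6,r4:8
cycle 5: CDB Add1=13; issue ADD r0<-Add1 // r0:Add1,r1:4,r2:13,r3:6,r4:8
cycle 6: CDB Add2=-4; issue MUL r2<-Mul1 // r0:Add1,r1:4,r2:Mul1,r3:6,r4:8
cycle 7: CDB Add1=12; issue SUB r3<-Add1 // r0:12,r1:4,r2:Mul1,r3:Add1,r4:8
cycle 8: issue MUL r0<-Mul2 // r0:Mul2,r1:4,r2:Mul1,r3:Add1,r4:8
cycle 9: CDB Add1=-4; issue SUB r4<-Add1 // r0:Mul2,r1:4,r2:Mul1,r3:-4,r4:Add1
cycle 10: - // r0:Mul2,r1:4,r2:Mul1,r3:-4,r4:Add1
cycle 11: - // r0:Mul2,r1:4,r2:Mul1,r3:-4,r4:Add1
cycle 12: CDB Mul1=72 // r0:Mul2,r1:4,r2:72,r3:-4,r4:Add1
cycle 13: - // r0:Mul2,r1:4,r2:72,r3:-4,r4:Add1
cycle 14: CDB Add1=-64 // r0:Mul2,r1:4,r2:72,r3:-4,r4:-64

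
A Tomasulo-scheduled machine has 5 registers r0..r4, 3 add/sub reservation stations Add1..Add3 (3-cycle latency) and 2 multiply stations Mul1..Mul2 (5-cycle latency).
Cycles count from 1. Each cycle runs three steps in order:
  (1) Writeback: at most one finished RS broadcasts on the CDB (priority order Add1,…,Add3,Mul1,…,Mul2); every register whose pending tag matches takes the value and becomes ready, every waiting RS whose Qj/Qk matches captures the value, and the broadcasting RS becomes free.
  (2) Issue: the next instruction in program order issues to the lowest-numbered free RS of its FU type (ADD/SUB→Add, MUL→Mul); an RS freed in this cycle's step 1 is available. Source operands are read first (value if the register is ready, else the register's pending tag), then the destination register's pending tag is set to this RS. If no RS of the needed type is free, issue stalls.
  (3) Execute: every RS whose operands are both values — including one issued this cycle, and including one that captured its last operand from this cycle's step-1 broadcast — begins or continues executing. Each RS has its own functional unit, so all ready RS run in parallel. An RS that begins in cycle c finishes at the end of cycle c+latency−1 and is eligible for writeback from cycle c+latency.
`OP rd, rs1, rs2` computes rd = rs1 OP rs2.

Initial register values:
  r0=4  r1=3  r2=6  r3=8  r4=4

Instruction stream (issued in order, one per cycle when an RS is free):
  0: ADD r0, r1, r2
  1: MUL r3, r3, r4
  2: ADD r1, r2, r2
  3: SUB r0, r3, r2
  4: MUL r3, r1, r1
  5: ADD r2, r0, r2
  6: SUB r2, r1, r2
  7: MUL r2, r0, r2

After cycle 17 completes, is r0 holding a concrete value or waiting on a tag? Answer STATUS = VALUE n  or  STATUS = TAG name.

  c1: issue ADD r0<-Add1  regs: r0:Add1,r1:3,r2:6,r3:8,r4:4
  c2: issue MUL r3<-Mul1  regs: r0:Add1,r1:3,r2:6,r3:Mul1,r4:4
  c3: issue ADD r1<-Add2  regs: r0:Add1,r1:Add2,r2:6,r3:Mul1,r4:4
  c4: CDB Add1=9; issue SUB r0<-Add1  regs: r0:Add1,r1:Add2,r2:6,r3:Mul1,r4:4
  c5: issue MUL r3<-Mul2  regs: r0:Add1,r1:Add2,r2:6,r3:Mul2,r4:4
  c6: CDB Add2=12; issue ADD r2<-Add2  regs: r0:Add1,r1:12,r2:Add2,r3:Mul2,r4:4
  c7: CDB Mul1=32; issue SUB r2<-Add3  regs: r0:Add1,r1:12,r2:Add3,r3:Mul2,r4:4
  c8: issue MUL r2<-Mul1  regs: r0:Add1,r1:12,r2:Mul1,r3:Mul2,r4:4
  c9: -  regs: r0:Add1,r1:12,r2:Mul1,r3:Mul2,r4:4
  c10: CDB Add1=26  regs: r0:26,r1:12,r2:Mul1,r3:Mul2,r4:4
  c11: CDB Mul2=144  regs: r0:26,r1:12,r2:Mul1,r3:144,r4:4
  c12: -  regs: r0:26,r1:12,r2:Mul1,r3:144,r4:4
  c13: CDB Add2=32  regs: r0:26,r1:12,r2:Mul1,r3:144,r4:4
  c14: -  regs: r0:26,r1:12,r2:Mul1,r3:144,r4:4
  c15: -  regs: r0:26,r1:12,r2:Mul1,r3:144,r4:4
  c16: CDB Add3=-20  regs: r0:26,r1:12,r2:Mul1,r3:144,r4:4
  c17: -  regs: r0:26,r1:12,r2:Mul1,r3:144,r4:4

STATUS = VALUE 26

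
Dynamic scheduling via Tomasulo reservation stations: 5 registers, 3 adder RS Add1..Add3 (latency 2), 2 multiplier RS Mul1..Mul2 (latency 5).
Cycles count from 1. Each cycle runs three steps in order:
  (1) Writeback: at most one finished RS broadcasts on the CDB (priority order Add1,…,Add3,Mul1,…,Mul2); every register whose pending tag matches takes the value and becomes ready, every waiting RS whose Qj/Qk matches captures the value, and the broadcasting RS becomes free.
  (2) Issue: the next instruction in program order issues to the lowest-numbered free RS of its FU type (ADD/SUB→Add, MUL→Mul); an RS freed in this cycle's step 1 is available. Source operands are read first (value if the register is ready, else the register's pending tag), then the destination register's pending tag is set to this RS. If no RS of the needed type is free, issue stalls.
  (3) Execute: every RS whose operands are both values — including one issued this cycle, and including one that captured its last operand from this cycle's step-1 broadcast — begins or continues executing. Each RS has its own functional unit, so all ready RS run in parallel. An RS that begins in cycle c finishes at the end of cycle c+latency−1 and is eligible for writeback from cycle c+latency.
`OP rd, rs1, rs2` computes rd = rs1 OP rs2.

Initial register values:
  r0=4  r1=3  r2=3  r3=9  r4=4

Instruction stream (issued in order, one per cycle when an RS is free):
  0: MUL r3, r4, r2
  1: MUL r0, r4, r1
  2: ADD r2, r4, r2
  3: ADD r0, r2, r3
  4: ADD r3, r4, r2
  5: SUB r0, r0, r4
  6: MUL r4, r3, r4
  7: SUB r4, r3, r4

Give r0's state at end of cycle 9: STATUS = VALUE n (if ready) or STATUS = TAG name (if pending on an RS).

  c1: issue MUL r3<-Mul1  regs: r0:4,r1:3,r2:3,r3:Mul1,r4:4
  c2: issue MUL r0<-Mul2  regs: r0:Mul2,r1:3,r2:3,r3:Mul1,r4:4
  c3: issue ADD r2<-Add1  regs: r0:Mul2,r1:3,r2:Add1,r3:Mul1,r4:4
  c4: issue ADD r0<-Add2  regs: r0:Add2,r1:3,r2:Add1,r3:Mul1,r4:4
  c5: CDB Add1=7; issue ADD r3<-Add1  regs: r0:Add2,r1:3,r2:7,r3:Add1,r4:4
  c6: CDB Mul1=12; issue SUB r0<-Add3  regs: r0:Add3,r1:3,r2:7,r3:Add1,r4:4
  c7: CDB Add1=11; issue MUL r4<-Mul1  regs: r0:Add3,r1:3,r2:7,r3:11,r4:Mul1
  c8: CDB Add2=19; issue SUB r4<-Add1  regs: r0:Add3,r1:3,r2:7,r3:11,r4:Add1
  c9: CDB Mul2=12  regs: r0:Add3,r1:3,r2:7,r3:11,r4:Add1

STATUS = TAG Add3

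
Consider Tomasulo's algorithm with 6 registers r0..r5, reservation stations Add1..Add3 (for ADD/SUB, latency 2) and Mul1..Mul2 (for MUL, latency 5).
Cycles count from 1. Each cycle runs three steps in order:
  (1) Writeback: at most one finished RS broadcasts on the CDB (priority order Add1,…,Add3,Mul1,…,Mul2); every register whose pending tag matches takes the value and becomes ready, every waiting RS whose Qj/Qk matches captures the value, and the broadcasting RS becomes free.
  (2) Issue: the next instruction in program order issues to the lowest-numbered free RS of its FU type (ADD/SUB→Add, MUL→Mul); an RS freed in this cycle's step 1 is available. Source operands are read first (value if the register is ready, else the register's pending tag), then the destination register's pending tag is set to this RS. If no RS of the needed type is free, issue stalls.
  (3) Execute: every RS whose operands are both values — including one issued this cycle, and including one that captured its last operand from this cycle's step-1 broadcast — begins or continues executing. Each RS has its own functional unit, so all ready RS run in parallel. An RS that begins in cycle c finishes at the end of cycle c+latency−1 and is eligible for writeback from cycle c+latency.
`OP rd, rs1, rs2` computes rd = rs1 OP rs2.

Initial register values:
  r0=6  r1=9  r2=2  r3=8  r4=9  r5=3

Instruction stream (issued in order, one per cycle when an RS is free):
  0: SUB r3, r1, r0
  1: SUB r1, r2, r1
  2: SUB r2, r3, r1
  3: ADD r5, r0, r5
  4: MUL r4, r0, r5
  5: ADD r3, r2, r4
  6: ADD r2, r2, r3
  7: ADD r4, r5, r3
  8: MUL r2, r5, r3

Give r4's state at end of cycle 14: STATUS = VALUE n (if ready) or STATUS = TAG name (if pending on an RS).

STATUS = TAG Add3

cycle 1: issue SUB r3<-Add1 // r0:6,r1:9,r2:2,r3:Add1,r4:9,r5:3
cycle 2: issue SUB r1<-Add2 // r0:6,r1:Add2,r2:2,r3:Add1,r4:9,r5:3
cycle 3: CDB Add1=3; issue SUB r2<-Add1 // r0:6,r1:Add2,r2:Add1,r3:3,r4:9,r5:3
cycle 4: CDB Add2=-7; issue ADD r5<-Add2 // r0:6,r1:-7,r2:Add1,r3:3,r4:9,r5:Add2
cycle 5: issue MUL r4<-Mul1 // r0:6,r1:-7,r2:Add1,r3:3,r4:Mul1,r5:Add2
cycle 6: CDB Add1=10; issue ADD r3<-Add1 // r0:6,r1:-7,r2:10,r3:Add1,r4:Mul1,r5:Add2
cycle 7: CDB Add2=9; issue ADD r2<-Add2 // r0:6,r1:-7,r2:Add2,r3:Add1,r4:Mul1,r5:9
cycle 8: issue ADD r4<-Add3 // r0:6,r1:-7,r2:Add2,r3:Add1,r4:Add3,r5:9
cycle 9: issue MUL r2<-Mul2 // r0:6,r1:-7,r2:Mul2,r3:Add1,r4:Add3,r5:9
cycle 10: - // r0:6,r1:-7,r2:Mul2,r3:Add1,r4:Add3,r5:9
cycle 11: - // r0:6,r1:-7,r2:Mul2,r3:Add1,r4:Add3,r5:9
cycle 12: CDB Mul1=54 // r0:6,r1:-7,r2:Mul2,r3:Add1,r4:Add3,r5:9
cycle 13: - // r0:6,r1:-7,r2:Mul2,r3:Add1,r4:Add3,r5:9
cycle 14: CDB Add1=64 // r0:6,r1:-7,r2:Mul2,r3:64,r4:Add3,r5:9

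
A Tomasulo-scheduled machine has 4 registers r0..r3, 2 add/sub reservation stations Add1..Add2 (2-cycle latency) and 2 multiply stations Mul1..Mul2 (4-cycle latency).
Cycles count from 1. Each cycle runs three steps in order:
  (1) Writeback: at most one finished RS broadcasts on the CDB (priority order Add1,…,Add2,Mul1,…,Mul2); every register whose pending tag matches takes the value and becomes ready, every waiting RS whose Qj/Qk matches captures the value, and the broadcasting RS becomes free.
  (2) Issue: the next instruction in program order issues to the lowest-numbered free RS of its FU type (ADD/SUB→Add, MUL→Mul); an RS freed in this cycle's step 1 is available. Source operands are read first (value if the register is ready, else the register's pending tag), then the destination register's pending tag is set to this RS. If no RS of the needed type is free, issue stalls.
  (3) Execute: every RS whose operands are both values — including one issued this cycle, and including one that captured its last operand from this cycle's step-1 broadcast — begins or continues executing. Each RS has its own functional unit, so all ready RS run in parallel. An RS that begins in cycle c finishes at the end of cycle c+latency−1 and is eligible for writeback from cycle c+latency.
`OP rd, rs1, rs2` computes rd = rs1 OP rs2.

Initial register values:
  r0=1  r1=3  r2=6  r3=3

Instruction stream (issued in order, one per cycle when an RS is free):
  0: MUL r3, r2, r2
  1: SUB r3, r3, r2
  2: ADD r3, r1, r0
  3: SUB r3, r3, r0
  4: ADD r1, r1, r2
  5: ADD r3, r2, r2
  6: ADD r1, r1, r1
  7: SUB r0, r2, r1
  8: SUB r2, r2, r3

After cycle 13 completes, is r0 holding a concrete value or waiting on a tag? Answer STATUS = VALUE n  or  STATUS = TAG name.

  c1: issue MUL r3<-Mul1  regs: r0:1,r1:3,r2:6,r3:Mul1
  c2: issue SUB r3<-Add1  regs: r0:1,r1:3,r2:6,r3:Add1
  c3: issue ADD r3<-Add2  regs: r0:1,r1:3,r2:6,r3:Add2
  c4: stall  regs: r0:1,r1:3,r2:6,r3:Add2
  c5: CDB Add2=4; issue SUB r3<-Add2  regs: r0:1,r1:3,r2:6,r3:Add2
  c6: CDB Mul1=36; stall  regs: r0:1,r1:3,r2:6,r3:Add2
  c7: CDB Add2=3; issue ADD r1<-Add2  regs: r0:1,r1:Add2,r2:6,r3:3
  c8: CDB Add1=30; issue ADD r3<-Add1  regs: r0:1,r1:Add2,r2:6,r3:Add1
  c9: CDB Add2=9; issue ADD r1<-Add2  regs: r0:1,r1:Add2,r2:6,r3:Add1
  c10: CDB Add1=12; issue SUB r0<-Add1  regs: r0:Add1,r1:Add2,r2:6,r3:12
  c11: CDB Add2=18; issue SUB r2<-Add2  regs: r0:Add1,r1:18,r2:Add2,r3:12
  c12: -  regs: r0:Add1,r1:18,r2:Add2,r3:12
  c13: CDB Add1=-12  regs: r0:-12,r1:18,r2:Add2,r3:12

STATUS = VALUE -12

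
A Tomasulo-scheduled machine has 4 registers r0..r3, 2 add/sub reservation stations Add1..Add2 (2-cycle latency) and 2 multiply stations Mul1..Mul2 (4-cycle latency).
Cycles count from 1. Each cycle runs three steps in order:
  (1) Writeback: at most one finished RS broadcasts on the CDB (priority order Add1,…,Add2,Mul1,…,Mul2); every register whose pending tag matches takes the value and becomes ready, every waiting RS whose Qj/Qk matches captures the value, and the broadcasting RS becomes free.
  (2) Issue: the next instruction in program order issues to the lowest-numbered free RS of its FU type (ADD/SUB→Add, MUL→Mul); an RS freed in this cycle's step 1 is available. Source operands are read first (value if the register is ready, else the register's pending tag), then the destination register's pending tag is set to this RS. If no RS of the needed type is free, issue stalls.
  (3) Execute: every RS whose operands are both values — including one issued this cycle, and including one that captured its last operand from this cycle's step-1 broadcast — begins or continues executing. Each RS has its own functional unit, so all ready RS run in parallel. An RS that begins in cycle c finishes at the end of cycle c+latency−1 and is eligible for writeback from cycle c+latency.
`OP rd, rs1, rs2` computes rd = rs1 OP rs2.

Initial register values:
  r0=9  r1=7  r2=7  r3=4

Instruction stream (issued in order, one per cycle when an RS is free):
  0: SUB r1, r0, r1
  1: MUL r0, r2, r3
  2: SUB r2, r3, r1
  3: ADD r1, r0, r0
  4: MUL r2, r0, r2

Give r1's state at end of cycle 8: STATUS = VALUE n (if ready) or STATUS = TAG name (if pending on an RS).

cycle 1: issue SUB r1<-Add1 // r0:9,r1:Add1,r2:7,r3:4
cycle 2: issue MUL r0<-Mul1 // r0:Mul1,r1:Add1,r2:7,r3:4
cycle 3: CDB Add1=2; issue SUB r2<-Add1 // r0:Mul1,r1:2,r2:Add1,r3:4
cycle 4: issue ADD r1<-Add2 // r0:Mul1,r1:Add2,r2:Add1,r3:4
cycle 5: CDB Add1=2; issue MUL r2<-Mul2 // r0:Mul1,r1:Add2,r2:Mul2,r3:4
cycle 6: CDB Mul1=28 // r0:28,r1:Add2,r2:Mul2,r3:4
cycle 7: - // r0:28,r1:Add2,r2:Mul2,r3:4
cycle 8: CDB Add2=56 // r0:28,r1:56,r2:Mul2,r3:4

STATUS = VALUE 56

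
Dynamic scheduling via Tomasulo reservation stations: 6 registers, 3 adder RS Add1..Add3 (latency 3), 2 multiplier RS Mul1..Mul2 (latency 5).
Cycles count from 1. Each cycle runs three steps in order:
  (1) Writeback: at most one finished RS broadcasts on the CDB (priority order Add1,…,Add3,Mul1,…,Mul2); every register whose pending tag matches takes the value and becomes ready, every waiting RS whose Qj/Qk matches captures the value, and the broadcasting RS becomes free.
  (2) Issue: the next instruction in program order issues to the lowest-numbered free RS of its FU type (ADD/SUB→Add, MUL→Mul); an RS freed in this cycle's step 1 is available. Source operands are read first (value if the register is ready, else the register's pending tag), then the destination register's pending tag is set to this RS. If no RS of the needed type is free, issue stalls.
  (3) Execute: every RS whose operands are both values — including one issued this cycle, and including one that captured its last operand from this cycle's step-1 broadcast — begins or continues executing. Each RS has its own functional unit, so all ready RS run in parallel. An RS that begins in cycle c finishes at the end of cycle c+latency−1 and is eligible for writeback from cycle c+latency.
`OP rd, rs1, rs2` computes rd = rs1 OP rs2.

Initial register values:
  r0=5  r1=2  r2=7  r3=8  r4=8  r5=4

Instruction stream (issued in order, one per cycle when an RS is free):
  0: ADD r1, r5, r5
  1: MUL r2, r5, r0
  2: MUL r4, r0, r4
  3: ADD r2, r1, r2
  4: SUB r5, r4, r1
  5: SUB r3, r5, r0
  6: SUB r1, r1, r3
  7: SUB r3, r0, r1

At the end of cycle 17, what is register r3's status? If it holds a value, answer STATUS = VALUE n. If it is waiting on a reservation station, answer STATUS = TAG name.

STATUS = TAG Add2

cycle 1: issue ADD r1<-Add1 // r0:5,r1:Add1,r2:7,r3:8,r4:8,r5:4
cycle 2: issue MUL r2<-Mul1 // r0:5,r1:Add1,r2:Mul1,r3:8,r4:8,r5:4
cycle 3: issue MUL r4<-Mul2 // r0:5,r1:Add1,r2:Mul1,r3:8,r4:Mul2,r5:4
cycle 4: CDB Add1=8; issue ADD r2<-Add1 // r0:5,r1:8,r2:Add1,r3:8,r4:Mul2,r5:4
cycle 5: issue SUB r5<-Add2 // r0:5,r1:8,r2:Add1,r3:8,r4:Mul2,r5:Add2
cycle 6: issue SUB r3<-Add3 // r0:5,r1:8,r2:Add1,r3:Add3,r4:Mul2,r5:Add2
cycle 7: CDB Mul1=20; stall // r0:5,r1:8,r2:Add1,r3:Add3,r4:Mul2,r5:Add2
cycle 8: CDB Mul2=40; stall // r0:5,r1:8,r2:Add1,r3:Add3,r4:40,r5:Add2
cycle 9: stall // r0:5,r1:8,r2:Add1,r3:Add3,r4:40,r5:Add2
cycle 10: CDB Add1=28; issue SUB r1<-Add1 // r0:5,r1:Add1,r2:28,r3:Add3,r4:40,r5:Add2
cycle 11: CDB Add2=32; issue SUB r3<-Add2 // r0:5,r1:Add1,r2:28,r3:Add2,r4:40,r5:32
cycle 12: - // r0:5,r1:Add1,r2:28,r3:Add2,r4:40,r5:32
cycle 13: - // r0:5,r1:Add1,r2:28,r3:Add2,r4:40,r5:32
cycle 14: CDB Add3=27 // r0:5,r1:Add1,r2:28,r3:Add2,r4:40,r5:32
cycle 15: - // r0:5,r1:Add1,r2:28,r3:Add2,r4:40,r5:32
cycle 16: - // r0:5,r1:Add1,r2:28,r3:Add2,r4:40,r5:32
cycle 17: CDB Add1=-19 // r0:5,r1:-19,r2:28,r3:Add2,r4:40,r5:32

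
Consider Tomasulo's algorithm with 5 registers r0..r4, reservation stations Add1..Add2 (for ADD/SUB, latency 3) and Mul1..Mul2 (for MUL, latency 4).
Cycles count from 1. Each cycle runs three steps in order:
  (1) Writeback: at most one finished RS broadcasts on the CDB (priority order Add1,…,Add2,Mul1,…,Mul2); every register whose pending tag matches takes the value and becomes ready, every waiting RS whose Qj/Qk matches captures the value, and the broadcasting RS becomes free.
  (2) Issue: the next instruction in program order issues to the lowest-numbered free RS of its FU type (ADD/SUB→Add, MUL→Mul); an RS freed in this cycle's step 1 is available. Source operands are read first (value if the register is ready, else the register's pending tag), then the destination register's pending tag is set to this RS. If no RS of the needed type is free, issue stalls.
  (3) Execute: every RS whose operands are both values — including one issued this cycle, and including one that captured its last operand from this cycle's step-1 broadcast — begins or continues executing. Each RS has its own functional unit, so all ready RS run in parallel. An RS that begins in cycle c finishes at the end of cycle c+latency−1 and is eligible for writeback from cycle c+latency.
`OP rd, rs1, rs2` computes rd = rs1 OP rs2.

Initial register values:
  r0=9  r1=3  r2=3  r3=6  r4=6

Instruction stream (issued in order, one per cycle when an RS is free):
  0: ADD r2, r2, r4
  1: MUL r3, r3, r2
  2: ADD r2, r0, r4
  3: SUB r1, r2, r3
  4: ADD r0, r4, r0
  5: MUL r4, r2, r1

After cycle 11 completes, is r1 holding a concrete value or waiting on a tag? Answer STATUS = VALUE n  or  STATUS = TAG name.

STATUS = VALUE -39

cycle 1: issue ADD r2<-Add1 // r0:9,r1:3,r2:Add1,r3:6,r4:6
cycle 2: issue MUL r3<-Mul1 // r0:9,r1:3,r2:Add1,r3:Mul1,r4:6
cycle 3: issue ADD r2<-Add2 // r0:9,r1:3,r2:Add2,r3:Mul1,r4:6
cycle 4: CDB Add1=9; issue SUB r1<-Add1 // r0:9,r1:Add1,r2:Add2,r3:Mul1,r4:6
cycle 5: stall // r0:9,r1:Add1,r2:Add2,r3:Mul1,r4:6
cycle 6: CDB Add2=15; issue ADD r0<-Add2 // r0:Add2,r1:Add1,r2:15,r3:Mul1,r4:6
cycle 7: issue MUL r4<-Mul2 // r0:Add2,r1:Add1,r2:15,r3:Mul1,r4:Mul2
cycle 8: CDB Mul1=54 // r0:Add2,r1:Add1,r2:15,r3:54,r4:Mul2
cycle 9: CDB Add2=15 // r0:15,r1:Add1,r2:15,r3:54,r4:Mul2
cycle 10: - // r0:15,r1:Add1,r2:15,r3:54,r4:Mul2
cycle 11: CDB Add1=-39 // r0:15,r1:-39,r2:15,r3:54,r4:Mul2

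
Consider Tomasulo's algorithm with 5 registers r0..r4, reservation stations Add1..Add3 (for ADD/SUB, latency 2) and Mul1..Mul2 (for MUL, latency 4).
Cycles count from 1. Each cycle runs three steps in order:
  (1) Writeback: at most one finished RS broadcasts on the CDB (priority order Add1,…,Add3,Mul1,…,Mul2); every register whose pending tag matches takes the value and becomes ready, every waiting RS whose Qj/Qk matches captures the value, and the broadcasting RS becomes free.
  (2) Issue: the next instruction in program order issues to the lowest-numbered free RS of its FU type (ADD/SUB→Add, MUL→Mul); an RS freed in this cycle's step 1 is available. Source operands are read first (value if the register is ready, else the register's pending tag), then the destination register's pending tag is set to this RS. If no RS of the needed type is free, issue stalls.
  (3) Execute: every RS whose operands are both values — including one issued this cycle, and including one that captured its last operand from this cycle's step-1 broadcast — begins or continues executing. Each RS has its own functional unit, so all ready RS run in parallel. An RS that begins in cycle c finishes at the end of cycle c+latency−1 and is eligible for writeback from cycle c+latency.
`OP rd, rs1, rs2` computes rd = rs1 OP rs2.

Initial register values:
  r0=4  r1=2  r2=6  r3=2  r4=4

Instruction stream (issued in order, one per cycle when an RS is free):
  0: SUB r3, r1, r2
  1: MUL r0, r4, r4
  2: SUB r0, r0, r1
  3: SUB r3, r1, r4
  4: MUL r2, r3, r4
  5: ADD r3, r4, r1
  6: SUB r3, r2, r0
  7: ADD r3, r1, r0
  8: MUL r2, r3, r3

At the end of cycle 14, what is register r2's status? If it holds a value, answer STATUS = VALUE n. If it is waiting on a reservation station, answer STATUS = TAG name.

STATUS = TAG Mul1

  c1: issue SUB r3<-Add1  regs: r0:4,r1:2,r2:6,r3:Add1,r4:4
  c2: issue MUL r0<-Mul1  regs: r0:Mul1,r1:2,r2:6,r3:Add1,r4:4
  c3: CDB Add1=-4; issue SUB r0<-Add1  regs: r0:Add1,r1:2,r2:6,r3:-4,r4:4
  c4: issue SUB r3<-Add2  regs: r0:Add1,r1:2,r2:6,r3:Add2,r4:4
  c5: issue MUL r2<-Mul2  regs: r0:Add1,r1:2,r2:Mul2,r3:Add2,r4:4
  c6: CDB Add2=-2; issue ADD r3<-Add2  regs: r0:Add1,r1:2,r2:Mul2,r3:Add2,r4:4
  c7: CDB Mul1=16; issue SUB r3<-Add3  regs: r0:Add1,r1:2,r2:Mul2,r3:Add3,r4:4
  c8: CDB Add2=6; issue ADD r3<-Add2  regs: r0:Add1,r1:2,r2:Mul2,r3:Add2,r4:4
  c9: CDB Add1=14; issue MUL r2<-Mul1  regs: r0:14,r1:2,r2:Mul1,r3:Add2,r4:4
  c10: CDB Mul2=-8  regs: r0:14,r1:2,r2:Mul1,r3:Add2,r4:4
  c11: CDB Add2=16  regs: r0:14,r1:2,r2:Mul1,r3:16,r4:4
  c12: CDB Add3=-22  regs: r0:14,r1:2,r2:Mul1,r3:16,r4:4
  c13: -  regs: r0:14,r1:2,r2:Mul1,r3:16,r4:4
  c14: -  regs: r0:14,r1:2,r2:Mul1,r3:16,r4:4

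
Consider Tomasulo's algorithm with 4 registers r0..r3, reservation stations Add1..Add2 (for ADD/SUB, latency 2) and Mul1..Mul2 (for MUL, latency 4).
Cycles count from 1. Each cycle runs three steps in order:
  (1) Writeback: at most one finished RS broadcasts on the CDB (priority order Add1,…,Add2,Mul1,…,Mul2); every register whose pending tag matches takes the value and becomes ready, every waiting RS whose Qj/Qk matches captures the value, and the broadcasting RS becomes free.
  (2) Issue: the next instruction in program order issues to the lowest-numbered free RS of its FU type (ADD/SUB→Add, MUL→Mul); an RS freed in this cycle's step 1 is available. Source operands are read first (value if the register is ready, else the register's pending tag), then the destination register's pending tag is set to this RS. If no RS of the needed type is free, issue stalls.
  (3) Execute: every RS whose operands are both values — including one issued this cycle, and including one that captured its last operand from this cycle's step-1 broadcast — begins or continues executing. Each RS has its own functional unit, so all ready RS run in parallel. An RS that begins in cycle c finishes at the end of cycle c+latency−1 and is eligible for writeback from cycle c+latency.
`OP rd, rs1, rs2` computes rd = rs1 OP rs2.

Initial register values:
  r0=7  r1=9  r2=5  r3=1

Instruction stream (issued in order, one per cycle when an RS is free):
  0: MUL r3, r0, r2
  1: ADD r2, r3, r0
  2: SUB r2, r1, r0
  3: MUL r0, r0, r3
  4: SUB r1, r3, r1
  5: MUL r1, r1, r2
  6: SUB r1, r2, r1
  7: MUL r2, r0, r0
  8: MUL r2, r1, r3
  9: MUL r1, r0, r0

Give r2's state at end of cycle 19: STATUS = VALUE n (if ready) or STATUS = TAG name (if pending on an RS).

cycle 1: issue MUL r3<-Mul1 // r0:7,r1:9,r2:5,r3:Mul1
cycle 2: issue ADD r2<-Add1 // r0:7,r1:9,r2:Add1,r3:Mul1
cycle 3: issue SUB r2<-Add2 // r0:7,r1:9,r2:Add2,r3:Mul1
cycle 4: issue MUL r0<-Mul2 // r0:Mul2,r1:9,r2:Add2,r3:Mul1
cycle 5: CDB Add2=2; issue SUB r1<-Add2 // r0:Mul2,r1:Add2,r2:2,r3:Mul1
cycle 6: CDB Mul1=35; issue MUL r1<-Mul1 // r0:Mul2,r1:Mul1,r2:2,r3:35
cycle 7: stall // r0:Mul2,r1:Mul1,r2:2,r3:35
cycle 8: CDB Add1=42; issue SUB r1<-Add1 // r0:Mul2,r1:Add1,r2:2,r3:35
cycle 9: CDB Add2=26; stall // r0:Mul2,r1:Add1,r2:2,r3:35
cycle 10: CDB Mul2=245; issue MUL r2<-Mul2 // r0:245,r1:Add1,r2:Mul2,r3:35
cycle 11: stall // r0:245,r1:Add1,r2:Mul2,r3:35
cycle 12: stall // r0:245,r1:Add1,r2:Mul2,r3:35
cycle 13: CDB Mul1=52; issue MUL r2<-Mul1 // r0:245,r1:Add1,r2:Mul1,r3:35
cycle 14: CDB Mul2=60025; issue MUL r1<-Mul2 // r0:245,r1:Mul2,r2:Mul1,r3:35
cycle 15: CDB Add1=-50 // r0:245,r1:Mul2,r2:Mul1,r3:35
cycle 16: - // r0:245,r1:Mul2,r2:Mul1,r3:35
cycle 17: - // r0:245,r1:Mul2,r2:Mul1,r3:35
cycle 18: CDB Mul2=60025 // r0:245,r1:60025,r2:Mul1,r3:35
cycle 19: CDB Mul1=-1750 // r0:245,r1:60025,r2:-1750,r3:35

STATUS = VALUE -1750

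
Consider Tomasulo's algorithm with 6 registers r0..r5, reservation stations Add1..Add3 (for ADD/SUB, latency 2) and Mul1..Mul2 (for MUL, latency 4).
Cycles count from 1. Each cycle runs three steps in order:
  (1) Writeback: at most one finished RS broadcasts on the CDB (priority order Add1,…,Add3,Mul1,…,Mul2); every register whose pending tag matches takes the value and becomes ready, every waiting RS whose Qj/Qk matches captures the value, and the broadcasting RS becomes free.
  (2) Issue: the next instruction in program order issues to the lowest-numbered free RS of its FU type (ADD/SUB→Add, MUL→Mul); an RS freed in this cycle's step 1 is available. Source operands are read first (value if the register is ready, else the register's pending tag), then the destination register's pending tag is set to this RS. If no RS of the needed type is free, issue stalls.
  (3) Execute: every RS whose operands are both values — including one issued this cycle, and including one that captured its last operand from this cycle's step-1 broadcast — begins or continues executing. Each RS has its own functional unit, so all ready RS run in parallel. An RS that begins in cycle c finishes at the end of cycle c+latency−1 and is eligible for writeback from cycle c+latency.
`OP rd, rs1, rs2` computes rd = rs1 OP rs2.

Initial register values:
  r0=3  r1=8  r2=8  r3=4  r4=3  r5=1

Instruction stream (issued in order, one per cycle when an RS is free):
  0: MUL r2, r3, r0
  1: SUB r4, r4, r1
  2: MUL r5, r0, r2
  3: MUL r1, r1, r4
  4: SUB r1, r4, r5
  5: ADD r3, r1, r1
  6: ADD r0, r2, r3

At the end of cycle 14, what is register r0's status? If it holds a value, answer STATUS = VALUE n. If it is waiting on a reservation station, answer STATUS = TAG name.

STATUS = TAG Add3

  c1: issue MUL r2<-Mul1  regs: r0:3,r1:8,r2:Mul1,r3:4,r4:3,r5:1
  c2: issue SUB r4<-Add1  regs: r0:3,r1:8,r2:Mul1,r3:4,r4:Add1,r5:1
  c3: issue MUL r5<-Mul2  regs: r0:3,r1:8,r2:Mul1,r3:4,r4:Add1,r5:Mul2
  c4: CDB Add1=-5; stall  regs: r0:3,r1:8,r2:Mul1,r3:4,r4:-5,r5:Mul2
  c5: CDB Mul1=12; issue MUL r1<-Mul1  regs: r0:3,r1:Mul1,r2:12,r3:4,r4:-5,r5:Mul2
  c6: issue SUB r1<-Add1  regs: r0:3,r1:Add1,r2:12,r3:4,r4:-5,r5:Mul2
  c7: issue ADD r3<-Add2  regs: r0:3,r1:Add1,r2:12,r3:Add2,r4:-5,r5:Mul2
  c8: issue ADD r0<-Add3  regs: r0:Add3,r1:Add1,r2:12,r3:Add2,r4:-5,r5:Mul2
  c9: CDB Mul1=-40  regs: r0:Add3,r1:Add1,r2:12,r3:Add2,r4:-5,r5:Mul2
  c10: CDB Mul2=36  regs: r0:Add3,r1:Add1,r2:12,r3:Add2,r4:-5,r5:36
  c11: -  regs: r0:Add3,r1:Add1,r2:12,r3:Add2,r4:-5,r5:36
  c12: CDB Add1=-41  regs: r0:Add3,r1:-41,r2:12,r3:Add2,r4:-5,r5:36
  c13: -  regs: r0:Add3,r1:-41,r2:12,r3:Add2,r4:-5,r5:36
  c14: CDB Add2=-82  regs: r0:Add3,r1:-41,r2:12,r3:-82,r4:-5,r5:36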